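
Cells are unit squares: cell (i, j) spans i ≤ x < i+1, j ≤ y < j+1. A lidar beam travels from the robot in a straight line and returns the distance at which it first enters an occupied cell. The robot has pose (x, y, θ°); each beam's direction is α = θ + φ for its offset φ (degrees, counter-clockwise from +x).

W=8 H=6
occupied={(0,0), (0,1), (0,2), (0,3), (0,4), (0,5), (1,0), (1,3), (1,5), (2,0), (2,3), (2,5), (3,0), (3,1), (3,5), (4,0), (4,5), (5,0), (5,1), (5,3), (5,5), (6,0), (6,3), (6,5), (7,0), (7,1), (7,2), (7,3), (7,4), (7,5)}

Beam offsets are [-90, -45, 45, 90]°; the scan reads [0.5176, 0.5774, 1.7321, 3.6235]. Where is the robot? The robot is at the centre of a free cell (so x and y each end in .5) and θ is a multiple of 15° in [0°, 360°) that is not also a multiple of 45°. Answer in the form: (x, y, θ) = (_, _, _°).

Enumerate (i+0.5, j+0.5, θ) over the 18 free cells and 16 admissible headings. For each, cast all 4 beams and compare to the given ranges.
  (4.5, 3.5, 345°): beam 1 = 1.9319 ≠ 0.5176 ✗
  (1.5, 1.5, 15°): beam 2 = 1.0000 ≠ 0.5774 ✗
  (3.5, 4.5, 105°): beam 1 = 1.9319 ≠ 0.5176 ✗
  (3.5, 4.5, 210°): beam 1 = 0.5774 ≠ 0.5176 ✗
  …
  (4.5, 1.5, 15°): r_1=0.5176, r_2=0.5774, r_3=1.7321, r_4=3.6235 — all match ✓
Unique over the lattice → pose = (4.5, 1.5, 15°).

(x, y, θ) = (4.5, 1.5, 15°)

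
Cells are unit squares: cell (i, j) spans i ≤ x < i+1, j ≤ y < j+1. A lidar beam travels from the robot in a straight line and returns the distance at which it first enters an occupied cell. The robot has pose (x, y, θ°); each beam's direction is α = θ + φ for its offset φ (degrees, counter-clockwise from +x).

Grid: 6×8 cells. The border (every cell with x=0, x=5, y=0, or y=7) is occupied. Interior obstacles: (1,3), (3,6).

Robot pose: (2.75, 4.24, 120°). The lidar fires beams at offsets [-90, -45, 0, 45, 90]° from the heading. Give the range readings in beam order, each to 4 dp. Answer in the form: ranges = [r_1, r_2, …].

beam 1: φ=-90°, α=30°
  d=(0.8660,0.5000)  start (2,4)  tX=0.2887 tY=1.5200  stride 1/|dx|=1.1547 1/|dy|=2.0000
    cross x-line → (3,4), t=0.2887
    cross x-line → (4,4), t=1.4434
    cross y-line → (4,5), t=1.5200
    cross x-line → (5,5), t=2.5981 (wall)
  → r_1 = 2.5981
beam 2: φ=-45°, α=75°
  d=(0.2588,0.9659)  start (2,4)  tX=0.9659 tY=0.7868  stride 1/|dx|=3.8637 1/|dy|=1.0353
    cross y-line → (2,5), t=0.7868
    cross x-line → (3,5), t=0.9659
    cross y-line → (3,6), t=1.8221 (wall)
  → r_2 = 1.8221
beam 3: φ=0°, α=120°
  d=(-0.5000,0.8660)  start (2,4)  tX=1.5000 tY=0.8776  stride 1/|dx|=2.0000 1/|dy|=1.1547
    cross y-line → (2,5), t=0.8776
    cross x-line → (1,5), t=1.5000
    cross y-line → (1,6), t=2.0323
    cross y-line → (1,7), t=3.1870 (wall)
  → r_3 = 3.1870
beam 4: φ=45°, α=165°
  d=(-0.9659,0.2588)  start (2,4)  tX=0.7765 tY=2.9364  stride 1/|dx|=1.0353 1/|dy|=3.8637
    cross x-line → (1,4), t=0.7765
    cross x-line → (0,4), t=1.8117 (wall)
  → r_4 = 1.8117
beam 5: φ=90°, α=210°
  d=(-0.8660,-0.5000)  start (2,4)  tX=0.8660 tY=0.4800  stride 1/|dx|=1.1547 1/|dy|=2.0000
    cross y-line → (2,3), t=0.4800
    cross x-line → (1,3), t=0.8660 (wall)
  → r_5 = 0.8660

ranges = [2.5981, 1.8221, 3.1870, 1.8117, 0.8660]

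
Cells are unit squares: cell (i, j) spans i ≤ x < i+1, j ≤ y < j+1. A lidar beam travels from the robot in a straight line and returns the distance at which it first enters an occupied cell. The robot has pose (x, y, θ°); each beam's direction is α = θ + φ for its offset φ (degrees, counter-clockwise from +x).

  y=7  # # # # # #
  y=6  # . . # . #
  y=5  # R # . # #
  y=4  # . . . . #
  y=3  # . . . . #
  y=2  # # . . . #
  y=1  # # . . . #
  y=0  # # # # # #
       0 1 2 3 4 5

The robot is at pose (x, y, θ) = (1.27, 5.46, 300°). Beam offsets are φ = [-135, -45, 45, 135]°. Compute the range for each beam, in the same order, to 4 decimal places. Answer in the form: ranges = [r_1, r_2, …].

beam 1: φ=-135°, α=165°
  direction (-0.9659, 0.2588); cell (1,5); t to first gridline: x 0.2795, y 2.0864 (then +1.0353 / +3.8637)
    (0,5) via x @ 0.2795  # hit
  → r_1 = 0.2795
beam 2: φ=-45°, α=255°
  direction (-0.2588, -0.9659); cell (1,5); t to first gridline: x 1.0432, y 0.4762 (then +3.8637 / +1.0353)
    (1,4) via y @ 0.4762
    (0,4) via x @ 1.0432  # hit
  → r_2 = 1.0432
beam 3: φ=45°, α=345°
  direction (0.9659, -0.2588); cell (1,5); t to first gridline: x 0.7558, y 1.7773 (then +1.0353 / +3.8637)
    (2,5) via x @ 0.7558  # hit
  → r_3 = 0.7558
beam 4: φ=135°, α=75°
  direction (0.2588, 0.9659); cell (1,5); t to first gridline: x 2.8205, y 0.5590 (then +3.8637 / +1.0353)
    (1,6) via y @ 0.5590
    (1,7) via y @ 1.5943  # hit
  → r_4 = 1.5943

ranges = [0.2795, 1.0432, 0.7558, 1.5943]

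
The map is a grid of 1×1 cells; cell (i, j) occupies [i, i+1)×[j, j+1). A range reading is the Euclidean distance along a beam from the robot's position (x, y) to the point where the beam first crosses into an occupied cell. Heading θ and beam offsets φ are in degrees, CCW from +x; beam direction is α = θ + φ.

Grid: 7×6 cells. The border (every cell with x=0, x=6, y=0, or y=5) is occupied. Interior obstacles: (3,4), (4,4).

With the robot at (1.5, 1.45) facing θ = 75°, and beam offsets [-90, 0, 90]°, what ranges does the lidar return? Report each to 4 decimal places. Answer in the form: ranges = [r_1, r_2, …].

ranges = [1.7387, 3.6752, 0.5176]

beam 1: φ=-90°, α=345°
  dir = (cos 345°, sin 345°) = (0.9659, -0.2588); from cell (1,1)
  next x-line at t=0.5176, next y-line at t=1.7387; Δt_x=1.0353, Δt_y=3.8637
    x: enter (2,1) at t=0.5176
    x: enter (3,1) at t=1.5529
    y: enter (3,0) at t=1.7387 ← occupied
  → r_1 = 1.7387
beam 2: φ=0°, α=75°
  dir = (cos 75°, sin 75°) = (0.2588, 0.9659); from cell (1,1)
  next x-line at t=1.9319, next y-line at t=0.5694; Δt_x=3.8637, Δt_y=1.0353
    y: enter (1,2) at t=0.5694
    y: enter (1,3) at t=1.6047
    x: enter (2,3) at t=1.9319
    y: enter (2,4) at t=2.6400
    y: enter (2,5) at t=3.6752 ← occupied
  → r_2 = 3.6752
beam 3: φ=90°, α=165°
  dir = (cos 165°, sin 165°) = (-0.9659, 0.2588); from cell (1,1)
  next x-line at t=0.5176, next y-line at t=2.1250; Δt_x=1.0353, Δt_y=3.8637
    x: enter (0,1) at t=0.5176 ← occupied
  → r_3 = 0.5176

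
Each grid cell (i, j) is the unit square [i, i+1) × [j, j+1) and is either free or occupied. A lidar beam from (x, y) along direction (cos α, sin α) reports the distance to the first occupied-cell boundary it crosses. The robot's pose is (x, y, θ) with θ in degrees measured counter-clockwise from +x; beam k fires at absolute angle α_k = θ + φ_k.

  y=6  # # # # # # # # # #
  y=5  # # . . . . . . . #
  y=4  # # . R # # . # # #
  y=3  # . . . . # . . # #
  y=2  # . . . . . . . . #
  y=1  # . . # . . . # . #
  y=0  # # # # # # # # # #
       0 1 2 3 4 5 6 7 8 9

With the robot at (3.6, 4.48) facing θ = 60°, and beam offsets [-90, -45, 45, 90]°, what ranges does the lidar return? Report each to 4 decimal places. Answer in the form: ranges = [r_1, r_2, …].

ranges = [0.4619, 0.4141, 1.5736, 1.8475]

beam 1: φ=-90°, α=330°
  dir = (cos 330°, sin 330°) = (0.8660, -0.5000); from cell (3,4)
  next x-line at t=0.4619, next y-line at t=0.9600; Δt_x=1.1547, Δt_y=2.0000
    x: enter (4,4) at t=0.4619 ← occupied
  → r_1 = 0.4619
beam 2: φ=-45°, α=15°
  dir = (cos 15°, sin 15°) = (0.9659, 0.2588); from cell (3,4)
  next x-line at t=0.4141, next y-line at t=2.0091; Δt_x=1.0353, Δt_y=3.8637
    x: enter (4,4) at t=0.4141 ← occupied
  → r_2 = 0.4141
beam 3: φ=45°, α=105°
  dir = (cos 105°, sin 105°) = (-0.2588, 0.9659); from cell (3,4)
  next x-line at t=2.3182, next y-line at t=0.5383; Δt_x=3.8637, Δt_y=1.0353
    y: enter (3,5) at t=0.5383
    y: enter (3,6) at t=1.5736 ← occupied
  → r_3 = 1.5736
beam 4: φ=90°, α=150°
  dir = (cos 150°, sin 150°) = (-0.8660, 0.5000); from cell (3,4)
  next x-line at t=0.6928, next y-line at t=1.0400; Δt_x=1.1547, Δt_y=2.0000
    x: enter (2,4) at t=0.6928
    y: enter (2,5) at t=1.0400
    x: enter (1,5) at t=1.8475 ← occupied
  → r_4 = 1.8475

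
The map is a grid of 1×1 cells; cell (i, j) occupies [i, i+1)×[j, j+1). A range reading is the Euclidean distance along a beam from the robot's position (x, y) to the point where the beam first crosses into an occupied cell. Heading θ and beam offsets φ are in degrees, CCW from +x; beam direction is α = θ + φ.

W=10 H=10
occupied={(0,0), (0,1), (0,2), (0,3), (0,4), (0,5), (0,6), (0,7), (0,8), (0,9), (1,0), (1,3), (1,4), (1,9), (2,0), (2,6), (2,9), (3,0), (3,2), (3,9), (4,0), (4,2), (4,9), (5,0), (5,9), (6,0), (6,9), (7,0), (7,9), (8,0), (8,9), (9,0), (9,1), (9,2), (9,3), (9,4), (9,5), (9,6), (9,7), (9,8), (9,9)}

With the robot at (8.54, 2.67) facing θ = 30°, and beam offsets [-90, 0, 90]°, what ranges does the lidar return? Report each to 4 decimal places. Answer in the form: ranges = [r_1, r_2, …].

beam 1: φ=-90°, α=300°
  d=(0.5000,-0.8660)  start (8,2)  tX=0.9200 tY=0.7736  stride 1/|dx|=2.0000 1/|dy|=1.1547
    cross y-line → (8,1), t=0.7736
    cross x-line → (9,1), t=0.9200 (wall)
  → r_1 = 0.9200
beam 2: φ=0°, α=30°
  d=(0.8660,0.5000)  start (8,2)  tX=0.5312 tY=0.6600  stride 1/|dx|=1.1547 1/|dy|=2.0000
    cross x-line → (9,2), t=0.5312 (wall)
  → r_2 = 0.5312
beam 3: φ=90°, α=120°
  d=(-0.5000,0.8660)  start (8,2)  tX=1.0800 tY=0.3811  stride 1/|dx|=2.0000 1/|dy|=1.1547
    cross y-line → (8,3), t=0.3811
    cross x-line → (7,3), t=1.0800
    cross y-line → (7,4), t=1.5358
    cross y-line → (7,5), t=2.6905
    cross x-line → (6,5), t=3.0800
    cross y-line → (6,6), t=3.8452
    cross y-line → (6,7), t=4.9999
    cross x-line → (5,7), t=5.0800
    cross y-line → (5,8), t=6.1546
    cross x-line → (4,8), t=7.0800
    cross y-line → (4,9), t=7.3093 (wall)
  → r_3 = 7.3093

ranges = [0.9200, 0.5312, 7.3093]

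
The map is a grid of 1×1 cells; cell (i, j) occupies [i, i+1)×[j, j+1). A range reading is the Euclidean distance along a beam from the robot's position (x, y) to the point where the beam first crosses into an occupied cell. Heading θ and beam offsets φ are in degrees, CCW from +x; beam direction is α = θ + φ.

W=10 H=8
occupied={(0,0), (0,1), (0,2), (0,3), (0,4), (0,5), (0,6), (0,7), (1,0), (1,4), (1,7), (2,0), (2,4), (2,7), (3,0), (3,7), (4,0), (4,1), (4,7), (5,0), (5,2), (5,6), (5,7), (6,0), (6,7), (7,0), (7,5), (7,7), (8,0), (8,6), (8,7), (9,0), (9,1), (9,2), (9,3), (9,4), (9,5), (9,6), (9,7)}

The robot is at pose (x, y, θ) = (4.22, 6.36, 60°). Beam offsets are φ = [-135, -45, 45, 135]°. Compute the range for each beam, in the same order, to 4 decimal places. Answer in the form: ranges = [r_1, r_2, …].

ranges = [3.4785, 0.8075, 0.6626, 3.3336]

beam 1: φ=-135°, α=285°
  dir = (cos 285°, sin 285°) = (0.2588, -0.9659); from cell (4,6)
  next x-line at t=3.0137, next y-line at t=0.3727; Δt_x=3.8637, Δt_y=1.0353
    y: enter (4,5) at t=0.3727
    y: enter (4,4) at t=1.4080
    y: enter (4,3) at t=2.4433
    x: enter (5,3) at t=3.0137
    y: enter (5,2) at t=3.4785 ← occupied
  → r_1 = 3.4785
beam 2: φ=-45°, α=15°
  dir = (cos 15°, sin 15°) = (0.9659, 0.2588); from cell (4,6)
  next x-line at t=0.8075, next y-line at t=2.4728; Δt_x=1.0353, Δt_y=3.8637
    x: enter (5,6) at t=0.8075 ← occupied
  → r_2 = 0.8075
beam 3: φ=45°, α=105°
  dir = (cos 105°, sin 105°) = (-0.2588, 0.9659); from cell (4,6)
  next x-line at t=0.8500, next y-line at t=0.6626; Δt_x=3.8637, Δt_y=1.0353
    y: enter (4,7) at t=0.6626 ← occupied
  → r_3 = 0.6626
beam 4: φ=135°, α=195°
  dir = (cos 195°, sin 195°) = (-0.9659, -0.2588); from cell (4,6)
  next x-line at t=0.2278, next y-line at t=1.3909; Δt_x=1.0353, Δt_y=3.8637
    x: enter (3,6) at t=0.2278
    x: enter (2,6) at t=1.2630
    y: enter (2,5) at t=1.3909
    x: enter (1,5) at t=2.2983
    x: enter (0,5) at t=3.3336 ← occupied
  → r_4 = 3.3336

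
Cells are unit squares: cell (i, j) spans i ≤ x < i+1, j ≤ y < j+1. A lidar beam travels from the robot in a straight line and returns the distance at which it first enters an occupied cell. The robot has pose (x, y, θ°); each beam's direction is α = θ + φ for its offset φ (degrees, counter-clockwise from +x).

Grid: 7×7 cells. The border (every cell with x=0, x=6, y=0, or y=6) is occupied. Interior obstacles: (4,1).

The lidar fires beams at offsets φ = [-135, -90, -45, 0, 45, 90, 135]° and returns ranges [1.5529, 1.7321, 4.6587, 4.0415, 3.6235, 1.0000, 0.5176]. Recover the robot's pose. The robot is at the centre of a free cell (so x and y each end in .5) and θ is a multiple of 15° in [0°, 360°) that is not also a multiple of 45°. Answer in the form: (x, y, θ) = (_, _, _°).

(x, y, θ) = (2.5, 5.5, 300°)

Candidates: 24 free-cell centres × 16 headings = 384 poses. Raycast each; keep the one whose scan matches to 4 dp.
  (1.5, 3.5, 210°): beam 1 = 2.5882 ≠ 1.5529 ✗
  (2.5, 3.5, 150°): beam 1 = 3.6235 ≠ 1.5529 ✗
  (5.5, 1.5, 345°): beam 1 = 0.5774 ≠ 1.5529 ✗
  …
  (2.5, 5.5, 300°): r_1=1.5529, r_2=1.7321, r_3=4.6587, r_4=4.0415, r_5=3.6235, r_6=1.0000, r_7=0.5176 — all match ✓
No second candidate reproduces the full scan.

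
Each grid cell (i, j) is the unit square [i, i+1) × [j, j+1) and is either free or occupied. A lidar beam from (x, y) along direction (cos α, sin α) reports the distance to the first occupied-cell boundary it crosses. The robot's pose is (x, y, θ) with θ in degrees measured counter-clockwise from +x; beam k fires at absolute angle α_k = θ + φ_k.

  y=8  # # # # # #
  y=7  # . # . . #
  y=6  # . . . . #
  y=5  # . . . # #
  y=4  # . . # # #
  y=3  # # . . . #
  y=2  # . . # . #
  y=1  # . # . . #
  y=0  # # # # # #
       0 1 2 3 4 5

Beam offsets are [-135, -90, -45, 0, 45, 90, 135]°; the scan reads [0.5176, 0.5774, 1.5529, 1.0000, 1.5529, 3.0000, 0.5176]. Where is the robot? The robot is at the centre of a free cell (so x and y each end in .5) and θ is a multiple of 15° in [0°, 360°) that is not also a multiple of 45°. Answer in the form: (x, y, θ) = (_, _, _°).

Enumerate (i+0.5, j+0.5, θ) over the 21 free cells and 16 admissible headings. For each, cast all 7 beams and compare to the given ranges.
  (3.5, 1.5, 150°): beam 1 = 1.5529 ≠ 0.5176 ✗
  (2.5, 6.5, 285°): beam 1 = 1.7321 ≠ 0.5176 ✗
  (1.5, 6.5, 285°): beam 1 = 0.5774 ≠ 0.5176 ✗
  (3.5, 7.5, 105°): beam 1 = 1.7321 ≠ 0.5176 ✗
  (4.5, 3.5, 285°): beam 1 = 1.0000 ≠ 0.5176 ✗
  …
  (1.5, 2.5, 300°): r_1=0.5176, r_2=0.5774, r_3=1.5529, r_4=1.0000, r_5=1.5529, r_6=3.0000, r_7=0.5176 — all match ✓
No second candidate reproduces the full scan.

(x, y, θ) = (1.5, 2.5, 300°)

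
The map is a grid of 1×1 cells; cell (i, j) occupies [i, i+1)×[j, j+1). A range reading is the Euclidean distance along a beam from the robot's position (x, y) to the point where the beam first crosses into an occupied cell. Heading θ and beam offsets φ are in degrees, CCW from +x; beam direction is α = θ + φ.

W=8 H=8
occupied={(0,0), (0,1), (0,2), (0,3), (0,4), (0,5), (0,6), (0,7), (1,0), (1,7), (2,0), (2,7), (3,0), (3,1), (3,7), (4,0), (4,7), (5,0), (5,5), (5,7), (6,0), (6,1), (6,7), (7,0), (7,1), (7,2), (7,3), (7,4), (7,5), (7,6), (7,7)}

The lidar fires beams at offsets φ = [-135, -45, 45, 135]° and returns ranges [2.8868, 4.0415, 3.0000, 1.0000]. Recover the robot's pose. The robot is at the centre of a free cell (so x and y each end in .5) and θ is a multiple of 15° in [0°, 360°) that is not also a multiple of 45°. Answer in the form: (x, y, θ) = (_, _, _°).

Enumerate (i+0.5, j+0.5, θ) over the 33 free cells and 16 admissible headings. For each, cast all 4 beams and compare to the given ranges.
  (5.5, 2.5, 330°): beam 1 = 1.9319 ≠ 2.8868 ✗
  (1.5, 1.5, 30°): beam 1 = 0.5176 ≠ 2.8868 ✗
  (6.5, 6.5, 330°): beam 1 = 5.6940 ≠ 2.8868 ✗
  (6.5, 4.5, 165°): beam 1 = 0.5774 ≠ 2.8868 ✗
  …
  (4.5, 4.5, 255°): r_1=2.8868, r_2=4.0415, r_3=3.0000, r_4=1.0000 — all match ✓
Unique over the lattice → pose = (4.5, 4.5, 255°).

(x, y, θ) = (4.5, 4.5, 255°)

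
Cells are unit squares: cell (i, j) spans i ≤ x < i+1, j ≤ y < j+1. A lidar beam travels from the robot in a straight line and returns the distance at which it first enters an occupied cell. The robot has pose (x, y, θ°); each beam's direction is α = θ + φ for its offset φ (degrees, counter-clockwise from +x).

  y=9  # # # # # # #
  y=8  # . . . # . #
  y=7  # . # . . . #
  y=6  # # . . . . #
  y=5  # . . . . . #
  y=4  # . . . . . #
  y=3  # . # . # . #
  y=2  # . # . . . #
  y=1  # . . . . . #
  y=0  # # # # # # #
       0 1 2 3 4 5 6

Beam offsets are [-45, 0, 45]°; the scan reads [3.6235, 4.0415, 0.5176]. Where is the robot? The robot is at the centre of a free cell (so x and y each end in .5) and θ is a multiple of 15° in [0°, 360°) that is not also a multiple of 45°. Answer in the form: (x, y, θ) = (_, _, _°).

The pose lattice has 34·16 = 544 candidates. Test each by forward raycasting.
  (4.5, 5.5, 285°): beam 1 = 3.0000 ≠ 3.6235 ✗
  (3.5, 4.5, 240°): beam 1 = 2.5882 ≠ 3.6235 ✗
  (4.5, 7.5, 105°): beam 1 = 0.5774 ≠ 3.6235 ✗
  (5.5, 3.5, 195°): beam 1 = 0.5774 ≠ 3.6235 ✗
  …
  (2.5, 6.5, 30°): r_1=3.6235, r_2=4.0415, r_3=0.5176 — all match ✓
Only this pose fits every beam.

(x, y, θ) = (2.5, 6.5, 30°)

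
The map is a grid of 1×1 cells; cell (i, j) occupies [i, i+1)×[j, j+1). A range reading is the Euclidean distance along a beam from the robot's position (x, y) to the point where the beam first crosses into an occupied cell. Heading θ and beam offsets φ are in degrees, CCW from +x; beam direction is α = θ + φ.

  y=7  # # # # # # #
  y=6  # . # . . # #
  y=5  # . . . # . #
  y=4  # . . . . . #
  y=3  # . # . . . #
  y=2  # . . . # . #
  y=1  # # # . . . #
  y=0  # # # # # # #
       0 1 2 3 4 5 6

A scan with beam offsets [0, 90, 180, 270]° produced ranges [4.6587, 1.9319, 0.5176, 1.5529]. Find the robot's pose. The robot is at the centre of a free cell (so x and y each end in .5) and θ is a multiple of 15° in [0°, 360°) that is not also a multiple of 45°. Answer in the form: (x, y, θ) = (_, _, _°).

Candidates: 23 free-cell centres × 16 headings = 368 poses. Raycast each; keep the one whose scan matches to 4 dp.
  (1.5, 6.5, 255°): beam 1 = 1.9319 ≠ 4.6587 ✗
  (5.5, 4.5, 345°): beam 1 = 0.5176 ≠ 4.6587 ✗
  (1.5, 4.5, 15°): beam 1 = 2.5882 ≠ 4.6587 ✗
  (1.5, 3.5, 150°): beam 1 = 0.5774 ≠ 4.6587 ✗
  …
  (5.5, 4.5, 165°): r_1=4.6587, r_2=1.9319, r_3=0.5176, r_4=1.5529 — all match ✓
Unique over the lattice → pose = (5.5, 4.5, 165°).

(x, y, θ) = (5.5, 4.5, 165°)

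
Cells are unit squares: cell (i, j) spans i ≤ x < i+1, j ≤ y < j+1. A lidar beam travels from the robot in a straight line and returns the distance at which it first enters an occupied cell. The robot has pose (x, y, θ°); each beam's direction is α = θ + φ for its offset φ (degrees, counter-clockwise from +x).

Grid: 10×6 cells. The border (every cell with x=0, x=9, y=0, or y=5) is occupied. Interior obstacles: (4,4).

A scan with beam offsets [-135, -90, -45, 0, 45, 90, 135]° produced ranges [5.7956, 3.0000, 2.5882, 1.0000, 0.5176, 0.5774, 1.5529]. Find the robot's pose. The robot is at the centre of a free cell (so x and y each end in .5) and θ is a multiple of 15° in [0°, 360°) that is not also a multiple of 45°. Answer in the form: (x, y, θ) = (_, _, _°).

(x, y, θ) = (1.5, 2.5, 120°)

Candidates: 31 free-cell centres × 16 headings = 496 poses. Raycast each; keep the one whose scan matches to 4 dp.
  (5.5, 1.5, 75°): beam 1 = 0.5774 ≠ 5.7956 ✗
  (2.5, 3.5, 105°): beam 1 = 5.0000 ≠ 5.7956 ✗
  (6.5, 2.5, 30°): beam 1 = 1.5529 ≠ 5.7956 ✗
  (1.5, 2.5, 285°): beam 1 = 0.5774 ≠ 5.7956 ✗
  (6.5, 2.5, 15°): beam 1 = 1.7321 ≠ 5.7956 ✗
  …
  (1.5, 2.5, 120°): r_1=5.7956, r_2=3.0000, r_3=2.5882, r_4=1.0000, r_5=0.5176, r_6=0.5774, r_7=1.5529 — all match ✓
Only this pose fits every beam.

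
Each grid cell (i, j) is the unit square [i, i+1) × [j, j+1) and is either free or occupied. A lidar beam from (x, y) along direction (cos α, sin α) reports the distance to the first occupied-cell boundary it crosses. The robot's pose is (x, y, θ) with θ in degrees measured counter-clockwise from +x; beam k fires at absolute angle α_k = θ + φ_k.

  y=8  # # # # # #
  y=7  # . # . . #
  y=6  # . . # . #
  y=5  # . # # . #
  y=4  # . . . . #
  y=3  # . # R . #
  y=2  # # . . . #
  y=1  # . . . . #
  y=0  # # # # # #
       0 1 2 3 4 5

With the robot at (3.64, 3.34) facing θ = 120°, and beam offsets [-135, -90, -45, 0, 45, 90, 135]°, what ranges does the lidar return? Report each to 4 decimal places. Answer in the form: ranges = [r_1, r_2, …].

ranges = [1.4080, 1.5704, 4.8244, 1.9168, 0.6626, 1.8937, 2.4225]

beam 1: φ=-135°, α=345°
  direction (0.9659, -0.2588); cell (3,3); t to first gridline: x 0.3727, y 1.3137 (then +1.0353 / +3.8637)
    (4,3) via x @ 0.3727
    (4,2) via y @ 1.3137
    (5,2) via x @ 1.4080  # hit
  → r_1 = 1.4080
beam 2: φ=-90°, α=30°
  direction (0.8660, 0.5000); cell (3,3); t to first gridline: x 0.4157, y 1.3200 (then +1.1547 / +2.0000)
    (4,3) via x @ 0.4157
    (4,4) via y @ 1.3200
    (5,4) via x @ 1.5704  # hit
  → r_2 = 1.5704
beam 3: φ=-45°, α=75°
  direction (0.2588, 0.9659); cell (3,3); t to first gridline: x 1.3909, y 0.6833 (then +3.8637 / +1.0353)
    (3,4) via y @ 0.6833
    (4,4) via x @ 1.3909
    (4,5) via y @ 1.7186
    (4,6) via y @ 2.7538
    (4,7) via y @ 3.7891
    (4,8) via y @ 4.8244  # hit
  → r_3 = 4.8244
beam 4: φ=0°, α=120°
  direction (-0.5000, 0.8660); cell (3,3); t to first gridline: x 1.2800, y 0.7621 (then +2.0000 / +1.1547)
    (3,4) via y @ 0.7621
    (2,4) via x @ 1.2800
    (2,5) via y @ 1.9168  # hit
  → r_4 = 1.9168
beam 5: φ=45°, α=165°
  direction (-0.9659, 0.2588); cell (3,3); t to first gridline: x 0.6626, y 2.5500 (then +1.0353 / +3.8637)
    (2,3) via x @ 0.6626  # hit
  → r_5 = 0.6626
beam 6: φ=90°, α=210°
  direction (-0.8660, -0.5000); cell (3,3); t to first gridline: x 0.7390, y 0.6800 (then +1.1547 / +2.0000)
    (3,2) via y @ 0.6800
    (2,2) via x @ 0.7390
    (1,2) via x @ 1.8937  # hit
  → r_6 = 1.8937
beam 7: φ=135°, α=255°
  direction (-0.2588, -0.9659); cell (3,3); t to first gridline: x 2.4728, y 0.3520 (then +3.8637 / +1.0353)
    (3,2) via y @ 0.3520
    (3,1) via y @ 1.3873
    (3,0) via y @ 2.4225  # hit
  → r_7 = 2.4225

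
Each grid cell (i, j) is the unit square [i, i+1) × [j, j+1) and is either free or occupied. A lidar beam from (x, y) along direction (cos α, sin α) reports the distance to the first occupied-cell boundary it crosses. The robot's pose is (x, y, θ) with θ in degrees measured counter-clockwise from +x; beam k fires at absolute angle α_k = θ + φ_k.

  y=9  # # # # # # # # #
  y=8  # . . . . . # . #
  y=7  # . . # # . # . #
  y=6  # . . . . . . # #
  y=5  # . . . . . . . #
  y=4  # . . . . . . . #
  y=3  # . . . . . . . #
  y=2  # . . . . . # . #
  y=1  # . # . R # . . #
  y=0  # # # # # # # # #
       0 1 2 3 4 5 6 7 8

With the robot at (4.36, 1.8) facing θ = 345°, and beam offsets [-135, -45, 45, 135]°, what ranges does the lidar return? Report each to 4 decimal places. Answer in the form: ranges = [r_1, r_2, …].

beam 1: φ=-135°, α=210°
  direction (-0.8660, -0.5000); cell (4,1); t to first gridline: x 0.4157, y 1.6000 (then +1.1547 / +2.0000)
    (3,1) via x @ 0.4157
    (2,1) via x @ 1.5704  # hit
  → r_1 = 1.5704
beam 2: φ=-45°, α=300°
  direction (0.5000, -0.8660); cell (4,1); t to first gridline: x 1.2800, y 0.9238 (then +2.0000 / +1.1547)
    (4,0) via y @ 0.9238  # hit
  → r_2 = 0.9238
beam 3: φ=45°, α=30°
  direction (0.8660, 0.5000); cell (4,1); t to first gridline: x 0.7390, y 0.4000 (then +1.1547 / +2.0000)
    (4,2) via y @ 0.4000
    (5,2) via x @ 0.7390
    (6,2) via x @ 1.8937  # hit
  → r_3 = 1.8937
beam 4: φ=135°, α=120°
  direction (-0.5000, 0.8660); cell (4,1); t to first gridline: x 0.7200, y 0.2309 (then +2.0000 / +1.1547)
    (4,2) via y @ 0.2309
    (3,2) via x @ 0.7200
    (3,3) via y @ 1.3856
    (3,4) via y @ 2.5403
    (2,4) via x @ 2.7200
    (2,5) via y @ 3.6950
    (1,5) via x @ 4.7200
    (1,6) via y @ 4.8497
    (1,7) via y @ 6.0044
    (0,7) via x @ 6.7200  # hit
  → r_4 = 6.7200

ranges = [1.5704, 0.9238, 1.8937, 6.7200]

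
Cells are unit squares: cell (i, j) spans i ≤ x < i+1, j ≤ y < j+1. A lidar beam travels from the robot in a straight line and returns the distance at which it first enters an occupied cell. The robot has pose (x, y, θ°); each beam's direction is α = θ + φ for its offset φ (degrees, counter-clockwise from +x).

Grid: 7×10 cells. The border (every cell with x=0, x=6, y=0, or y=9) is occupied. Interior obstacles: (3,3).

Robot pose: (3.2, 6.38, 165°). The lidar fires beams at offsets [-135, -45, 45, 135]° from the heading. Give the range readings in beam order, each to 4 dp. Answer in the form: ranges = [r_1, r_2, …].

beam 1: φ=-135°, α=30°
  direction (0.8660, 0.5000); cell (3,6); t to first gridline: x 0.9238, y 1.2400 (then +1.1547 / +2.0000)
    (4,6) via x @ 0.9238
    (4,7) via y @ 1.2400
    (5,7) via x @ 2.0785
    (6,7) via x @ 3.2332  # hit
  → r_1 = 3.2332
beam 2: φ=-45°, α=120°
  direction (-0.5000, 0.8660); cell (3,6); t to first gridline: x 0.4000, y 0.7159 (then +2.0000 / +1.1547)
    (2,6) via x @ 0.4000
    (2,7) via y @ 0.7159
    (2,8) via y @ 1.8706
    (1,8) via x @ 2.4000
    (1,9) via y @ 3.0253  # hit
  → r_2 = 3.0253
beam 3: φ=45°, α=210°
  direction (-0.8660, -0.5000); cell (3,6); t to first gridline: x 0.2309, y 0.7600 (then +1.1547 / +2.0000)
    (2,6) via x @ 0.2309
    (2,5) via y @ 0.7600
    (1,5) via x @ 1.3856
    (0,5) via x @ 2.5403  # hit
  → r_3 = 2.5403
beam 4: φ=135°, α=300°
  direction (0.5000, -0.8660); cell (3,6); t to first gridline: x 1.6000, y 0.4388 (then +2.0000 / +1.1547)
    (3,5) via y @ 0.4388
    (3,4) via y @ 1.5935
    (4,4) via x @ 1.6000
    (4,3) via y @ 2.7482
    (5,3) via x @ 3.6000
    (5,2) via y @ 3.9029
    (5,1) via y @ 5.0576
    (6,1) via x @ 5.6000  # hit
  → r_4 = 5.6000

ranges = [3.2332, 3.0253, 2.5403, 5.6000]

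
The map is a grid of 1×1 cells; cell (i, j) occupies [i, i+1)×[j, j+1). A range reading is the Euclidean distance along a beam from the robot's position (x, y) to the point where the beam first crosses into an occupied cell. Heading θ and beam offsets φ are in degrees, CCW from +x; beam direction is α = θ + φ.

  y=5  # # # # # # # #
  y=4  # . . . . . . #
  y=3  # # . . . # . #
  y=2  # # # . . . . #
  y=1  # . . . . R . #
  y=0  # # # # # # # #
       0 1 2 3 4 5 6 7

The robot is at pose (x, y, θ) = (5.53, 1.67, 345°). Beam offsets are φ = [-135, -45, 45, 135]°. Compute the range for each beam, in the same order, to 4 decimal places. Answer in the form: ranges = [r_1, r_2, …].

ranges = [1.3400, 0.7736, 1.6974, 3.8452]

beam 1: φ=-135°, α=210°
  d=(-0.8660,-0.5000)  start (5,1)  tX=0.6120 tY=1.3400  stride 1/|dx|=1.1547 1/|dy|=2.0000
    cross x-line → (4,1), t=0.6120
    cross y-line → (4,0), t=1.3400 (wall)
  → r_1 = 1.3400
beam 2: φ=-45°, α=300°
  d=(0.5000,-0.8660)  start (5,1)  tX=0.9400 tY=0.7736  stride 1/|dx|=2.0000 1/|dy|=1.1547
    cross y-line → (5,0), t=0.7736 (wall)
  → r_2 = 0.7736
beam 3: φ=45°, α=30°
  d=(0.8660,0.5000)  start (5,1)  tX=0.5427 tY=0.6600  stride 1/|dx|=1.1547 1/|dy|=2.0000
    cross x-line → (6,1), t=0.5427
    cross y-line → (6,2), t=0.6600
    cross x-line → (7,2), t=1.6974 (wall)
  → r_3 = 1.6974
beam 4: φ=135°, α=120°
  d=(-0.5000,0.8660)  start (5,1)  tX=1.0600 tY=0.3811  stride 1/|dx|=2.0000 1/|dy|=1.1547
    cross y-line → (5,2), t=0.3811
    cross x-line → (4,2), t=1.0600
    cross y-line → (4,3), t=1.5358
    cross y-line → (4,4), t=2.6905
    cross x-line → (3,4), t=3.0600
    cross y-line → (3,5), t=3.8452 (wall)
  → r_4 = 3.8452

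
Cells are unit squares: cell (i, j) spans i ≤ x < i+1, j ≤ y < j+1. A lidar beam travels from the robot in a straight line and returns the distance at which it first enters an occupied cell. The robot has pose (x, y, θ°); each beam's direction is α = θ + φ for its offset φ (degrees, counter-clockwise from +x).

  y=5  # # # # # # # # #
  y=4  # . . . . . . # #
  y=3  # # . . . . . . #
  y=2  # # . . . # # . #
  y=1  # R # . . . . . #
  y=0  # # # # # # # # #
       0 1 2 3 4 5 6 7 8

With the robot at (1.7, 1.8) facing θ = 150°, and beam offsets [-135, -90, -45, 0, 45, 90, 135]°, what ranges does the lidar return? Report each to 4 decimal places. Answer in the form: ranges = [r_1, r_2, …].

beam 1: φ=-135°, α=15°
  d=(0.9659,0.2588)  start (1,1)  tX=0.3106 tY=0.7727  stride 1/|dx|=1.0353 1/|dy|=3.8637
    cross x-line → (2,1), t=0.3106 (wall)
  → r_1 = 0.3106
beam 2: φ=-90°, α=60°
  d=(0.5000,0.8660)  start (1,1)  tX=0.6000 tY=0.2309  stride 1/|dx|=2.0000 1/|dy|=1.1547
    cross y-line → (1,2), t=0.2309 (wall)
  → r_2 = 0.2309
beam 3: φ=-45°, α=105°
  d=(-0.2588,0.9659)  start (1,1)  tX=2.7046 tY=0.2071  stride 1/|dx|=3.8637 1/|dy|=1.0353
    cross y-line → (1,2), t=0.2071 (wall)
  → r_3 = 0.2071
beam 4: φ=0°, α=150°
  d=(-0.8660,0.5000)  start (1,1)  tX=0.8083 tY=0.4000  stride 1/|dx|=1.1547 1/|dy|=2.0000
    cross y-line → (1,2), t=0.4000 (wall)
  → r_4 = 0.4000
beam 5: φ=45°, α=195°
  d=(-0.9659,-0.2588)  start (1,1)  tX=0.7247 tY=3.0910  stride 1/|dx|=1.0353 1/|dy|=3.8637
    cross x-line → (0,1), t=0.7247 (wall)
  → r_5 = 0.7247
beam 6: φ=90°, α=240°
  d=(-0.5000,-0.8660)  start (1,1)  tX=1.4000 tY=0.9238  stride 1/|dx|=2.0000 1/|dy|=1.1547
    cross y-line → (1,0), t=0.9238 (wall)
  → r_6 = 0.9238
beam 7: φ=135°, α=285°
  d=(0.2588,-0.9659)  start (1,1)  tX=1.1591 tY=0.8282  stride 1/|dx|=3.8637 1/|dy|=1.0353
    cross y-line → (1,0), t=0.8282 (wall)
  → r_7 = 0.8282

ranges = [0.3106, 0.2309, 0.2071, 0.4000, 0.7247, 0.9238, 0.8282]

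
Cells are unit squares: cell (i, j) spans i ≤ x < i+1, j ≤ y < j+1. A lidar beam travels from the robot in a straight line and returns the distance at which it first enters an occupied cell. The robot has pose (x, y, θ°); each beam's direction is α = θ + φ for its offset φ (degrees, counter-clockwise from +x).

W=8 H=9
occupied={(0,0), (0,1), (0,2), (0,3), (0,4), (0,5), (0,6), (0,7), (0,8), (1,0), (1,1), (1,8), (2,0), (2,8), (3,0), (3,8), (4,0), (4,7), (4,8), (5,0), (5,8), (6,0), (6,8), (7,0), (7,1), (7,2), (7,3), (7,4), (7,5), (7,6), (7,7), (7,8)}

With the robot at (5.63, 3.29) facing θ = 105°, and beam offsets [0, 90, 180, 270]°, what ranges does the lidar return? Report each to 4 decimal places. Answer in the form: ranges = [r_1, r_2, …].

beam 1: φ=0°, α=105°
  cosα=-0.2588 sinα=0.9659 | (5,3) | tMaxX 2.4341 tMaxY 0.7350 | tΔX 3.8637 tΔY 1.0353
    t=0.7350 [y] (5,4)
    t=1.7703 [y] (5,5)
    t=2.4341 [x] (4,5)
    t=2.8056 [y] (4,6)
    t=3.8409 [y] (4,7) — stop
  → r_1 = 3.8409
beam 2: φ=90°, α=195°
  cosα=-0.9659 sinα=-0.2588 | (5,3) | tMaxX 0.6522 tMaxY 1.1205 | tΔX 1.0353 tΔY 3.8637
    t=0.6522 [x] (4,3)
    t=1.1205 [y] (4,2)
    t=1.6875 [x] (3,2)
    t=2.7228 [x] (2,2)
    t=3.7581 [x] (1,2)
    t=4.7933 [x] (0,2) — stop
  → r_2 = 4.7933
beam 3: φ=180°, α=285°
  cosα=0.2588 sinα=-0.9659 | (5,3) | tMaxX 1.4296 tMaxY 0.3002 | tΔX 3.8637 tΔY 1.0353
    t=0.3002 [y] (5,2)
    t=1.3355 [y] (5,1)
    t=1.4296 [x] (6,1)
    t=2.3708 [y] (6,0) — stop
  → r_3 = 2.3708
beam 4: φ=270°, α=15°
  cosα=0.9659 sinα=0.2588 | (5,3) | tMaxX 0.3831 tMaxY 2.7432 | tΔX 1.0353 tΔY 3.8637
    t=0.3831 [x] (6,3)
    t=1.4183 [x] (7,3) — stop
  → r_4 = 1.4183

ranges = [3.8409, 4.7933, 2.3708, 1.4183]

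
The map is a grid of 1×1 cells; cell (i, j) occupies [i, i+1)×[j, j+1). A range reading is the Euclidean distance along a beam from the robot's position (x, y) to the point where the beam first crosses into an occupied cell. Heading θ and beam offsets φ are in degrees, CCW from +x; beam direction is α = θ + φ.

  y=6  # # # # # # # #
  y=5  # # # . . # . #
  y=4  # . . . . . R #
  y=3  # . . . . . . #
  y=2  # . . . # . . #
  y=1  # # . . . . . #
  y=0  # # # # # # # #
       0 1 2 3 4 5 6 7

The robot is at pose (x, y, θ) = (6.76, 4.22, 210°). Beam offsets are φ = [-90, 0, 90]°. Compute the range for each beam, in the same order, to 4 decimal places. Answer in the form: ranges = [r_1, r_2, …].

beam 1: φ=-90°, α=120°
  direction (-0.5000, 0.8660); cell (6,4); t to first gridline: x 1.5200, y 0.9007 (then +2.0000 / +1.1547)
    (6,5) via y @ 0.9007
    (5,5) via x @ 1.5200  # hit
  → r_1 = 1.5200
beam 2: φ=0°, α=210°
  direction (-0.8660, -0.5000); cell (6,4); t to first gridline: x 0.8776, y 0.4400 (then +1.1547 / +2.0000)
    (6,3) via y @ 0.4400
    (5,3) via x @ 0.8776
    (4,3) via x @ 2.0323
    (4,2) via y @ 2.4400  # hit
  → r_2 = 2.4400
beam 3: φ=90°, α=300°
  direction (0.5000, -0.8660); cell (6,4); t to first gridline: x 0.4800, y 0.2540 (then +2.0000 / +1.1547)
    (6,3) via y @ 0.2540
    (7,3) via x @ 0.4800  # hit
  → r_3 = 0.4800

ranges = [1.5200, 2.4400, 0.4800]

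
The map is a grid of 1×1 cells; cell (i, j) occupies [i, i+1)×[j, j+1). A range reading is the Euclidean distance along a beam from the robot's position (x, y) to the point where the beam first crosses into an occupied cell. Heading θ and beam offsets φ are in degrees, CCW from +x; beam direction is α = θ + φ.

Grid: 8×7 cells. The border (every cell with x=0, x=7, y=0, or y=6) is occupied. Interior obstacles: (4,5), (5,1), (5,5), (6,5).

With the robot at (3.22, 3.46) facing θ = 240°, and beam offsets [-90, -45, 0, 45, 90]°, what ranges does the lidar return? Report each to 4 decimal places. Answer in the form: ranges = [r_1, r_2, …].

ranges = [2.5634, 2.2983, 2.8406, 2.5468, 2.9200]

beam 1: φ=-90°, α=150°
  dir = (cos 150°, sin 150°) = (-0.8660, 0.5000); from cell (3,3)
  next x-line at t=0.2540, next y-line at t=1.0800; Δt_x=1.1547, Δt_y=2.0000
    x: enter (2,3) at t=0.2540
    y: enter (2,4) at t=1.0800
    x: enter (1,4) at t=1.4087
    x: enter (0,4) at t=2.5634 ← occupied
  → r_1 = 2.5634
beam 2: φ=-45°, α=195°
  dir = (cos 195°, sin 195°) = (-0.9659, -0.2588); from cell (3,3)
  next x-line at t=0.2278, next y-line at t=1.7773; Δt_x=1.0353, Δt_y=3.8637
    x: enter (2,3) at t=0.2278
    x: enter (1,3) at t=1.2630
    y: enter (1,2) at t=1.7773
    x: enter (0,2) at t=2.2983 ← occupied
  → r_2 = 2.2983
beam 3: φ=0°, α=240°
  dir = (cos 240°, sin 240°) = (-0.5000, -0.8660); from cell (3,3)
  next x-line at t=0.4400, next y-line at t=0.5312; Δt_x=2.0000, Δt_y=1.1547
    x: enter (2,3) at t=0.4400
    y: enter (2,2) at t=0.5312
    y: enter (2,1) at t=1.6859
    x: enter (1,1) at t=2.4400
    y: enter (1,0) at t=2.8406 ← occupied
  → r_3 = 2.8406
beam 4: φ=45°, α=285°
  dir = (cos 285°, sin 285°) = (0.2588, -0.9659); from cell (3,3)
  next x-line at t=3.0137, next y-line at t=0.4762; Δt_x=3.8637, Δt_y=1.0353
    y: enter (3,2) at t=0.4762
    y: enter (3,1) at t=1.5115
    y: enter (3,0) at t=2.5468 ← occupied
  → r_4 = 2.5468
beam 5: φ=90°, α=330°
  dir = (cos 330°, sin 330°) = (0.8660, -0.5000); from cell (3,3)
  next x-line at t=0.9007, next y-line at t=0.9200; Δt_x=1.1547, Δt_y=2.0000
    x: enter (4,3) at t=0.9007
    y: enter (4,2) at t=0.9200
    x: enter (5,2) at t=2.0554
    y: enter (5,1) at t=2.9200 ← occupied
  → r_5 = 2.9200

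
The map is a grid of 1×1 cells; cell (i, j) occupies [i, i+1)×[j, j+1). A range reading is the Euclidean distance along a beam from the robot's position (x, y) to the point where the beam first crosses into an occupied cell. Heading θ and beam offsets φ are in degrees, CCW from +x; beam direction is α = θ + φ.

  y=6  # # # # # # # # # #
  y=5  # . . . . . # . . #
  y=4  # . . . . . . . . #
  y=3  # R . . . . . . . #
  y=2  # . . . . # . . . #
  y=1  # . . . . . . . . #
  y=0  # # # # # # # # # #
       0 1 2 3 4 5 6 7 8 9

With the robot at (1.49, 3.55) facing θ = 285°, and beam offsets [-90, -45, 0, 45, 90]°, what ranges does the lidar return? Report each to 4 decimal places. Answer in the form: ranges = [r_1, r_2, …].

ranges = [0.5073, 0.9800, 2.6400, 5.1000, 5.6024]

beam 1: φ=-90°, α=195°
  cosα=-0.9659 sinα=-0.2588 | (1,3) | tMaxX 0.5073 tMaxY 2.1250 | tΔX 1.0353 tΔY 3.8637
    t=0.5073 [x] (0,3) — stop
  → r_1 = 0.5073
beam 2: φ=-45°, α=240°
  cosα=-0.5000 sinα=-0.8660 | (1,3) | tMaxX 0.9800 tMaxY 0.6351 | tΔX 2.0000 tΔY 1.1547
    t=0.6351 [y] (1,2)
    t=0.9800 [x] (0,2) — stop
  → r_2 = 0.9800
beam 3: φ=0°, α=285°
  cosα=0.2588 sinα=-0.9659 | (1,3) | tMaxX 1.9705 tMaxY 0.5694 | tΔX 3.8637 tΔY 1.0353
    t=0.5694 [y] (1,2)
    t=1.6047 [y] (1,1)
    t=1.9705 [x] (2,1)
    t=2.6400 [y] (2,0) — stop
  → r_3 = 2.6400
beam 4: φ=45°, α=330°
  cosα=0.8660 sinα=-0.5000 | (1,3) | tMaxX 0.5889 tMaxY 1.1000 | tΔX 1.1547 tΔY 2.0000
    t=0.5889 [x] (2,3)
    t=1.1000 [y] (2,2)
    t=1.7436 [x] (3,2)
    t=2.8983 [x] (4,2)
    t=3.1000 [y] (4,1)
    t=4.0530 [x] (5,1)
    t=5.1000 [y] (5,0) — stop
  → r_4 = 5.1000
beam 5: φ=90°, α=15°
  cosα=0.9659 sinα=0.2588 | (1,3) | tMaxX 0.5280 tMaxY 1.7387 | tΔX 1.0353 tΔY 3.8637
    t=0.5280 [x] (2,3)
    t=1.5633 [x] (3,3)
    t=1.7387 [y] (3,4)
    t=2.5985 [x] (4,4)
    t=3.6338 [x] (5,4)
    t=4.6691 [x] (6,4)
    t=5.6024 [y] (6,5) — stop
  → r_5 = 5.6024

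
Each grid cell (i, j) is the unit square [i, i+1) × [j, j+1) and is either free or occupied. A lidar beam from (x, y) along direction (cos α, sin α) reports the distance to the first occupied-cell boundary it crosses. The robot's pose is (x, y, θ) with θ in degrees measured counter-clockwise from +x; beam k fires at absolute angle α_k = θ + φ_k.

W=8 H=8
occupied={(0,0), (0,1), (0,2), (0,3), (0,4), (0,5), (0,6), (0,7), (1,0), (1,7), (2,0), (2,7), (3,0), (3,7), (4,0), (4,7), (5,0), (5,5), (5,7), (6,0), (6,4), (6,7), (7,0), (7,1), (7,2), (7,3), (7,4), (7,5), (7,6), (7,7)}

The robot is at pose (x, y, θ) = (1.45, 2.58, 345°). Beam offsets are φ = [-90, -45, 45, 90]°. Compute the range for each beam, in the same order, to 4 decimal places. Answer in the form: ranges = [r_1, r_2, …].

beam 1: φ=-90°, α=255°
  d=(-0.2588,-0.9659)  start (1,2)  tX=1.7387 tY=0.6005  stride 1/|dx|=3.8637 1/|dy|=1.0353
    cross y-line → (1,1), t=0.6005
    cross y-line → (1,0), t=1.6357 (wall)
  → r_1 = 1.6357
beam 2: φ=-45°, α=300°
  d=(0.5000,-0.8660)  start (1,2)  tX=1.1000 tY=0.6697  stride 1/|dx|=2.0000 1/|dy|=1.1547
    cross y-line → (1,1), t=0.6697
    cross x-line → (2,1), t=1.1000
    cross y-line → (2,0), t=1.8244 (wall)
  → r_2 = 1.8244
beam 3: φ=45°, α=30°
  d=(0.8660,0.5000)  start (1,2)  tX=0.6351 tY=0.8400  stride 1/|dx|=1.1547 1/|dy|=2.0000
    cross x-line → (2,2), t=0.6351
    cross y-line → (2,3), t=0.8400
    cross x-line → (3,3), t=1.7898
    cross y-line → (3,4), t=2.8400
    cross x-line → (4,4), t=2.9445
    cross x-line → (5,4), t=4.0992
    cross y-line → (5,5), t=4.8400 (wall)
  → r_3 = 4.8400
beam 4: φ=90°, α=75°
  d=(0.2588,0.9659)  start (1,2)  tX=2.1250 tY=0.4348  stride 1/|dx|=3.8637 1/|dy|=1.0353
    cross y-line → (1,3), t=0.4348
    cross y-line → (1,4), t=1.4701
    cross x-line → (2,4), t=2.1250
    cross y-line → (2,5), t=2.5054
    cross y-line → (2,6), t=3.5406
    cross y-line → (2,7), t=4.5759 (wall)
  → r_4 = 4.5759

ranges = [1.6357, 1.8244, 4.8400, 4.5759]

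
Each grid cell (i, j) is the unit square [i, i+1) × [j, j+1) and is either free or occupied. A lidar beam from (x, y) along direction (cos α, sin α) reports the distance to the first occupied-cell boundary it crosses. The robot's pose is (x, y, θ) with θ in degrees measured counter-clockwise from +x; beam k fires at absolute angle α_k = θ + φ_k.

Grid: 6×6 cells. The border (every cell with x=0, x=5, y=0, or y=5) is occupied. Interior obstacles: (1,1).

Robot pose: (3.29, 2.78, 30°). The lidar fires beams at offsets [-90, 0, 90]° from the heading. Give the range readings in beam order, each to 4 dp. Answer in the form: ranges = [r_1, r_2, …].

ranges = [2.0554, 1.9745, 2.5634]

beam 1: φ=-90°, α=300°
  d=(0.5000,-0.8660)  start (3,2)  tX=1.4200 tY=0.9007  stride 1/|dx|=2.0000 1/|dy|=1.1547
    cross y-line → (3,1), t=0.9007
    cross x-line → (4,1), t=1.4200
    cross y-line → (4,0), t=2.0554 (wall)
  → r_1 = 2.0554
beam 2: φ=0°, α=30°
  d=(0.8660,0.5000)  start (3,2)  tX=0.8198 tY=0.4400  stride 1/|dx|=1.1547 1/|dy|=2.0000
    cross y-line → (3,3), t=0.4400
    cross x-line → (4,3), t=0.8198
    cross x-line → (5,3), t=1.9745 (wall)
  → r_2 = 1.9745
beam 3: φ=90°, α=120°
  d=(-0.5000,0.8660)  start (3,2)  tX=0.5800 tY=0.2540  stride 1/|dx|=2.0000 1/|dy|=1.1547
    cross y-line → (3,3), t=0.2540
    cross x-line → (2,3), t=0.5800
    cross y-line → (2,4), t=1.4087
    cross y-line → (2,5), t=2.5634 (wall)
  → r_3 = 2.5634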